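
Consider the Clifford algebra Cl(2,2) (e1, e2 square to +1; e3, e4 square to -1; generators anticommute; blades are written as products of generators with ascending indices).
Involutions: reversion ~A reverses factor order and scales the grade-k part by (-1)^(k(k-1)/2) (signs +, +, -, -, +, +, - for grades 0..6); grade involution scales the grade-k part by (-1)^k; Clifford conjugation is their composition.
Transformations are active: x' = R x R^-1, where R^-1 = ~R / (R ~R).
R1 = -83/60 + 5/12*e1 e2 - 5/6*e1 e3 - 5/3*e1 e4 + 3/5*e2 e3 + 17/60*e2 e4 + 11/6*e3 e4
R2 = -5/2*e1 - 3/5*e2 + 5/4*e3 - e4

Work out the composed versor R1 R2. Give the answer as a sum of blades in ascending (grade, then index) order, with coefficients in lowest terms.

Distribute over the terms of R2 (each basis-blade product reordered to ascending indices, repeated generators contracted through their squares):
R1 (-5/2*e1) = 83/24*e1 + 25/24*e2 - 25/12*e3 - 25/6*e4 - 3/2*e1 e2 e3 - 17/24*e1 e2 e4 - 55/12*e1 e3 e4
R1 (-3/5*e2) = -1/4*e1 + 83/100*e2 + 9/25*e3 + 17/100*e4 - 1/2*e1 e2 e3 - e1 e2 e4 - 11/10*e2 e3 e4
R1 (5/4*e3) = 25/24*e1 - 3/4*e2 - 83/48*e3 + 55/24*e4 + 25/48*e1 e2 e3 + 25/12*e1 e3 e4 - 17/48*e2 e3 e4
R1 (-e4) = -5/3*e1 + 17/60*e2 + 11/6*e3 + 83/60*e4 - 5/12*e1 e2 e4 + 5/6*e1 e3 e4 - 3/5*e2 e3 e4
Summing the partial products and collecting blades:
Answer: 31/12*e1 + 281/200*e2 - 1943/1200*e3 - 193/600*e4 - 71/48*e1 e2 e3 - 17/8*e1 e2 e4 - 5/3*e1 e3 e4 - 493/240*e2 e3 e4


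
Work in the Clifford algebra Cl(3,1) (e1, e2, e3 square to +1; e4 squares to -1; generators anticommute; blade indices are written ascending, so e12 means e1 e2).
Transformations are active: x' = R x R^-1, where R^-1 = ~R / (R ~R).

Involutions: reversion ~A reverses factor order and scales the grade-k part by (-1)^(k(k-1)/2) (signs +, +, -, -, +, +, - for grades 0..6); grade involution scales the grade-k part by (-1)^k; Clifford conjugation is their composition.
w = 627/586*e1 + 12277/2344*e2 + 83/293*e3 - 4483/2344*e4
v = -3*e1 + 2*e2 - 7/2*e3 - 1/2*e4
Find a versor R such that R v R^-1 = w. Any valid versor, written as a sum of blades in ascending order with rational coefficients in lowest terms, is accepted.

Construction: equal norms (both 25) license R = v + w = -1131/586*e1 + 16965/2344*e2 - 1885/586*e3 - 5655/2344*e4 — nothing changes along that direction, while (v - w)/2 changes sign, so v maps onto w.
Answer: -1131/586*e1 + 16965/2344*e2 - 1885/586*e3 - 5655/2344*e4


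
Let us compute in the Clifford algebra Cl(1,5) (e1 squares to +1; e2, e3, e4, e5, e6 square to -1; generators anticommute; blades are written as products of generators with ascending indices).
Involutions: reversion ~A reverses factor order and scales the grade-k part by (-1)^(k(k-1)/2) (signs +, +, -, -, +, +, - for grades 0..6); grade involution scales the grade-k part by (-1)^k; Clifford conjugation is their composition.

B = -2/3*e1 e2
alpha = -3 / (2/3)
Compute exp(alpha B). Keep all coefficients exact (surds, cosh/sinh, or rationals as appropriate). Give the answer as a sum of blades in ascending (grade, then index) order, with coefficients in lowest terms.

B^2 = (-2/3)^2*(e1 e2)^2 = 4/9*(+1) = 4/9 (a basis 2-blade squares to minus the product of its generators' squares).
B^2 = 4/9 — B^2 > 0, so the exponential closes hyperbolically: l = 2/3, alpha*l = -3, so exp(alpha B) = cosh(-3) + (sinh(-3)/(2/3))*B = cosh(3) + (-3*sinh(3)/2)*B.
Answer: cosh(3) + sinh(3)*e1 e2


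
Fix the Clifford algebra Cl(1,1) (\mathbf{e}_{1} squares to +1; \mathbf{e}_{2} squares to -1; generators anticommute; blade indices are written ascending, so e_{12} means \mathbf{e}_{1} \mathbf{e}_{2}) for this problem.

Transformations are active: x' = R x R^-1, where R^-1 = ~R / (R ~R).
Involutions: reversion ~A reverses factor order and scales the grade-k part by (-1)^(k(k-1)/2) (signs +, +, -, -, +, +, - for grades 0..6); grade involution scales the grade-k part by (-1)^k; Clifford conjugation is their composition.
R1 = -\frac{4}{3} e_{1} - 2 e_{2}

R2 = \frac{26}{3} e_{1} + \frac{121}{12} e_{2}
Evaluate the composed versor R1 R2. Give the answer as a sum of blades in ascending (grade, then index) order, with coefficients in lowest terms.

Distribute over the terms of R1 (each basis-blade product reordered to ascending indices, repeated generators contracted through their squares):
(-\frac{4}{3} e_{1}) R2 = -\frac{104}{9} - \frac{121}{9} e_{12}
(-2 e_{2}) R2 = \frac{121}{6} + \frac{52}{3} e_{12}
Summing the partial products and collecting blades:
Answer: \frac{155}{18} + \frac{35}{9} e_{12}


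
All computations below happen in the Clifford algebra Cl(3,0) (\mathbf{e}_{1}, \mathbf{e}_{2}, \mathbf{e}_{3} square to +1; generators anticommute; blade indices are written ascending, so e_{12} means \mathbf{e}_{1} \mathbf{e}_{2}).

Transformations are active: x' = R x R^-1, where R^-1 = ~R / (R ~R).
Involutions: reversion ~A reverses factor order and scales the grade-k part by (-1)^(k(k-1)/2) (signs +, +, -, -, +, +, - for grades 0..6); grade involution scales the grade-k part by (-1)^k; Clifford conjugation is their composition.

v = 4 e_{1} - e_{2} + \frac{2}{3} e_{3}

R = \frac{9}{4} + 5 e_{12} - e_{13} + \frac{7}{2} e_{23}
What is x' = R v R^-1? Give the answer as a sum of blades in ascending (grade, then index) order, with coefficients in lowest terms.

~R = \frac{9}{4} - 5 e_{12} + e_{13} - \frac{7}{2} e_{23}, and R ~R = \frac{693}{16}, so R^-1 = ~R / (\frac{693}{16}).
R v = \frac{10}{3} e_{1} - \frac{239}{12} e_{2} + 9 e_{3} + \frac{49}{3} e_{123}
Answer: -\frac{2108}{2079} e_{1} - \frac{655}{2079} e_{2} + \frac{8398}{2079} e_{3}


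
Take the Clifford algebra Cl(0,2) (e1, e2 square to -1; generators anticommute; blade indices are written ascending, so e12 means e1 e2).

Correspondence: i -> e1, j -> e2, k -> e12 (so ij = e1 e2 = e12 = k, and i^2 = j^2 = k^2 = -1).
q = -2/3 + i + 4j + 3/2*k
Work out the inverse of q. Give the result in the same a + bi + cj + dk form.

In blades: q = -2/3 + e1 + 4*e2 + 3/2*e12.
With qbar = -2/3 - e1 - 4*e2 - 3/2*e12 (scalar fixed, mapped units negated), q qbar = 709/36 (the sum of squared coefficients), so q^-1 = qbar / (709/36) = -24/709 - 36/709*e1 - 144/709*e2 - 54/709*e12; translating back:
Answer: -24/709 - 36/709*i - 144/709*j - 54/709*k


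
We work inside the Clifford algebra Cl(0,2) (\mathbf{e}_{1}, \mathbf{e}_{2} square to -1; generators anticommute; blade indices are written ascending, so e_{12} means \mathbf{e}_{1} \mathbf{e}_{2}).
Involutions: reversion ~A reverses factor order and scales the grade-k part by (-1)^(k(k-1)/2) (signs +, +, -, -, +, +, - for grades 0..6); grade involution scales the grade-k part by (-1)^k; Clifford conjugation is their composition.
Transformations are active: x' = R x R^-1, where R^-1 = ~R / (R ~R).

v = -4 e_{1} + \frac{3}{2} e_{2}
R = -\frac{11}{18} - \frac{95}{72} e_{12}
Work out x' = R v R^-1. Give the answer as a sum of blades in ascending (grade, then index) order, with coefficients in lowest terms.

~R = -\frac{11}{18} + \frac{95}{72} e_{12}, and R ~R = \frac{10961}{5184}, so R^-1 = ~R / (\frac{10961}{5184}).
R v = \frac{637}{144} e_{1} + \frac{157}{36} e_{2}
Answer: \frac{15816}{10961} e_{1} - \frac{88147}{21922} e_{2}


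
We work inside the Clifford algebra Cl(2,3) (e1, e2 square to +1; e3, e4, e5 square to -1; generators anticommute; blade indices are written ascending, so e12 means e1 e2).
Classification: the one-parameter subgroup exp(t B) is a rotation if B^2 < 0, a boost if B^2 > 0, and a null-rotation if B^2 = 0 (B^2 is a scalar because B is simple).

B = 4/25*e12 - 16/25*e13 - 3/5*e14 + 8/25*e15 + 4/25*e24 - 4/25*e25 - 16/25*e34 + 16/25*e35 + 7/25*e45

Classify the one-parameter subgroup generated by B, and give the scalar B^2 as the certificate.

B^2 term by term: the squares give (4/25)^2*(e12)^2 + (-16/25)^2*(e13)^2 + (-3/5)^2*(e14)^2 + (8/25)^2*(e15)^2 + (4/25)^2*(e24)^2 + (-4/25)^2*(e25)^2 + (-16/25)^2*(e34)^2 + (16/25)^2*(e35)^2 + (7/25)^2*(e45)^2 = 16/625*(-1) + 256/625*(+1) + 9/25*(+1) + 64/625*(+1) + 16/625*(+1) + 16/625*(+1) + 256/625*(-1) + 256/625*(-1) + 49/625*(-1) = 0 (each basis 2-blade squares to minus the product of its generators' squares); cross terms between blades sharing an index anticommute and cancel; the commuting (index-disjoint) pairs give grade-4 terms 2*c*c'*(blade product), which cancel blade by blade — e1234: -128/625 + 128/625 = 0; e1235: 128/625 - 128/625 = 0; e1245: 56/625 - 24/125 + 64/625 = 0; e1345: -224/625 + 96/125 - 256/625 = 0; e2345: -128/625 + 128/625 = 0 — confirming B is simple. So B^2 = 0.
Answer: null-rotation, certificate B^2 = 0. Check the certificate: B^2 = 0, and that sign is decisive whatever form B takes.


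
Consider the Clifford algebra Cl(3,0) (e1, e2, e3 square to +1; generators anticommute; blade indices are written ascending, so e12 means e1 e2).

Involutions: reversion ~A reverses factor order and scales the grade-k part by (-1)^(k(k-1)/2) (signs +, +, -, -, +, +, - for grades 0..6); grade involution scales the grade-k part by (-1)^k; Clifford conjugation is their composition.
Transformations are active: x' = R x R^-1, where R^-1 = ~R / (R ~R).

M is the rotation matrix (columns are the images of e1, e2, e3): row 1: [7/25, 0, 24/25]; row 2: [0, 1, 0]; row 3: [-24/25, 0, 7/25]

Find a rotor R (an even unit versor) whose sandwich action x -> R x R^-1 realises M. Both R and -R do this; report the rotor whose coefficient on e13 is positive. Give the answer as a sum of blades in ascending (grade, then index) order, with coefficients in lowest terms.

Method: write R = a + b12*e12 + b13*e13 + b23*e23 with a^2 + b12^2 + b13^2 + b23^2 = 1 (so R^-1 = ~R). Expanding the columns R e_j ~R gives tr M = 4a^2 - 1 and, from the antisymmetric part, M21 - M12 = -4a*b12, M13 - M31 = 4a*b13, M32 - M23 = -4a*b23.
Here tr M = 39/25, so a^2 = (1 + tr M)/4 = 16/25 and a = ±4/5. Taking a = 4/5: M21 - M12 = 0, M13 - M31 = 48/25, M32 - M23 = 0, giving b12 = 0, b13 = 3/5, b23 = 0, i.e. R = 4/5 + 3/5*e13.
Its e13 coefficient is already positive.
Answer: 4/5 + 3/5*e13. Why the constraint matters: R and -R act identically through the sandwich — M has trace 39/25 either way — so only the sign condition on e13 picks one of the two preimages.


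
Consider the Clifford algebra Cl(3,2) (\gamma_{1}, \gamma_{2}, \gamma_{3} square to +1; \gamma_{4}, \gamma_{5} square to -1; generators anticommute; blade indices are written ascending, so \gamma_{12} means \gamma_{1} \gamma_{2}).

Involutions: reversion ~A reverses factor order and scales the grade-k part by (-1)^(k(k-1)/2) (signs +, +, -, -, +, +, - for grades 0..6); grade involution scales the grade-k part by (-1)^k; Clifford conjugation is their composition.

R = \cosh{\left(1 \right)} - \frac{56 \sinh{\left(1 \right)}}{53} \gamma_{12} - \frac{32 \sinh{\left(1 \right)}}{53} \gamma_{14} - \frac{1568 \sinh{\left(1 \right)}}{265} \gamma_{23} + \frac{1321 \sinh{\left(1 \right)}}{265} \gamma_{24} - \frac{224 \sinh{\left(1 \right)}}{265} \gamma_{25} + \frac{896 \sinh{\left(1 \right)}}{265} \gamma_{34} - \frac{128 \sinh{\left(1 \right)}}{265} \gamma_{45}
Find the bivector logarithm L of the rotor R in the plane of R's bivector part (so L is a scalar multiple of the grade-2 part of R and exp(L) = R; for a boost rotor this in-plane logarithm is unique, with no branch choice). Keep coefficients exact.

The scalar part of R is \cosh{\left(1 \right)}, which fixes the rapidity magnitude through cosh (cosh is even, so it cannot fix the sign — the bivector part carries that); dividing the bivector part by sinh of the rapidity gives the plane, and L = rapidity * plane, where the joint sign ambiguity of (rapidity, plane) cancels in the product.
Concretely: cosh(rapidity) = \cosh{\left(1 \right)} gives rapidity = ±1, and since rapidity/sinh(rapidity) is even the sign is immaterial: L = (rapidity/sinh(rapidity)) * <R>_2 = (\frac{1}{\sinh{\left(1 \right)}}) * <R>_2.
Answer: - \frac{56}{53} \gamma_{12} - \frac{32}{53} \gamma_{14} - \frac{1568}{265} \gamma_{23} + \frac{1321}{265} \gamma_{24} - \frac{224}{265} \gamma_{25} + \frac{896}{265} \gamma_{34} - \frac{128}{265} \gamma_{45}


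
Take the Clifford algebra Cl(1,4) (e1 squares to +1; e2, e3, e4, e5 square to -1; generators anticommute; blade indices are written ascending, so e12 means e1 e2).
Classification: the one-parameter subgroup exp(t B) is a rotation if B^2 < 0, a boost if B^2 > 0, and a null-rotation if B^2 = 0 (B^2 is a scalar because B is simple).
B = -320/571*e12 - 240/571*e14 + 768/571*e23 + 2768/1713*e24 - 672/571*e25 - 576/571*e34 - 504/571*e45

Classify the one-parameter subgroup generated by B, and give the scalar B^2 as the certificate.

B^2 term by term: the squares give (-320/571)^2*(e12)^2 + (-240/571)^2*(e14)^2 + (768/571)^2*(e23)^2 + (2768/1713)^2*(e24)^2 + (-672/571)^2*(e25)^2 + (-576/571)^2*(e34)^2 + (-504/571)^2*(e45)^2 = 102400/326041*(+1) + 57600/326041*(+1) + 589824/326041*(-1) + 7661824/2934369*(-1) + 451584/326041*(-1) + 331776/326041*(-1) + 254016/326041*(-1) = -64/9 (each basis 2-blade squares to minus the product of its generators' squares); cross terms between blades sharing an index anticommute and cancel; the commuting (index-disjoint) pairs give grade-4 terms 2*c*c'*(blade product), which cancel blade by blade — e1234: 368640/326041 - 368640/326041 = 0; e1245: 322560/326041 - 322560/326041 = 0; e2345: -774144/326041 + 774144/326041 = 0 — confirming B is simple. So B^2 = -64/9.
Answer: rotation, certificate B^2 = -64/9. Because -64/9 is invariant under every versor sandwich, the classification follows from its sign alone.


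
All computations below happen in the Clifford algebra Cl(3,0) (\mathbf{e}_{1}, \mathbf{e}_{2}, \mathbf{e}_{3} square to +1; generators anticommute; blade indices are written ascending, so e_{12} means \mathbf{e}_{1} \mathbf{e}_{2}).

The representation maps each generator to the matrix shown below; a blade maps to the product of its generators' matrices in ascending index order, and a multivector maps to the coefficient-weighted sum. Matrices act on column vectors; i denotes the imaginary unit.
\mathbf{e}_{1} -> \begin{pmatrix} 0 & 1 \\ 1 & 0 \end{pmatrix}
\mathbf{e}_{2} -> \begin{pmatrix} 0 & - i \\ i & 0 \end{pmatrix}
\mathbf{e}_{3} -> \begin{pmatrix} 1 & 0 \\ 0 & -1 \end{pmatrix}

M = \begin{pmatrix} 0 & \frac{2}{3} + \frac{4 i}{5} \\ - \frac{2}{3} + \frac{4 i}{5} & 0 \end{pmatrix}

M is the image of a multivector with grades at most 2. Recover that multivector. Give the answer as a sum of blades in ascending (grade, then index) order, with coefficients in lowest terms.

Method: 1, rho(e_{1}), rho(e_{2}), rho(e_{3}) form a trace-orthogonal basis of the 2x2 complex matrices (tr(X Y) = 2 if X = Y, else 0), so M = m0*1 + m1*rho(e_{1}) + m2*rho(e_{2}) + m3*rho(e_{3}) with m0 = tr(M)/2 = 0, m1 = tr(M rho(e_{1}))/2 = \frac{4 i}{5}, m2 = tr(M rho(e_{2}))/2 = \frac{2 i}{3}, m3 = tr(M rho(e_{3}))/2 = 0.
Multiplying table entries, the bivector images are rho(e_{12}) = i*rho(e_{3}), rho(e_{13}) = -i*rho(e_{2}), rho(e_{23}) = i*rho(e_{1}); with real blade coefficients the real parts of m0..m3 are the coefficients of 1, e_{1}, e_{2}, e_{3} and the imaginary parts give the bivectors (e_{23}: Im m1, e_{13}: -Im m2, e_{12}: Im m3).
Answer: -\frac{2}{3} e_{13} + \frac{4}{5} e_{23}


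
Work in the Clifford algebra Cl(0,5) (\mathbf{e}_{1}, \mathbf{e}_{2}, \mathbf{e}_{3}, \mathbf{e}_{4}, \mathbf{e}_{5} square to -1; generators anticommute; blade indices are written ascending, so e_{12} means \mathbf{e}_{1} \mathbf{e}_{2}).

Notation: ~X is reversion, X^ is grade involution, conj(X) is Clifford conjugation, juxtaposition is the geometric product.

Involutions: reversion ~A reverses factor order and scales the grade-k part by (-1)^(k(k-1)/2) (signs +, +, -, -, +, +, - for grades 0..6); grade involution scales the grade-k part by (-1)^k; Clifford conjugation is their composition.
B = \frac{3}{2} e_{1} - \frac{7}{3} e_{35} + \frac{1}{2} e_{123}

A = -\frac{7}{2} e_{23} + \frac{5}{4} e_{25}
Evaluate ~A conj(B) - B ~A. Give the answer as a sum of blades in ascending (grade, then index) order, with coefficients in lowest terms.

first term: -\frac{7}{4} e_{1} - \frac{35}{12} e_{23} - \frac{49}{6} e_{25} - \frac{21}{4} e_{123} + \frac{15}{8} e_{125} + \frac{5}{8} e_{135}
second term: -\frac{7}{4} e_{1} - \frac{35}{12} e_{23} - \frac{49}{6} e_{25} + \frac{21}{4} e_{123} - \frac{15}{8} e_{125} - \frac{5}{8} e_{135}
Answer: -\frac{21}{2} e_{123} + \frac{15}{4} e_{125} + \frac{5}{4} e_{135}


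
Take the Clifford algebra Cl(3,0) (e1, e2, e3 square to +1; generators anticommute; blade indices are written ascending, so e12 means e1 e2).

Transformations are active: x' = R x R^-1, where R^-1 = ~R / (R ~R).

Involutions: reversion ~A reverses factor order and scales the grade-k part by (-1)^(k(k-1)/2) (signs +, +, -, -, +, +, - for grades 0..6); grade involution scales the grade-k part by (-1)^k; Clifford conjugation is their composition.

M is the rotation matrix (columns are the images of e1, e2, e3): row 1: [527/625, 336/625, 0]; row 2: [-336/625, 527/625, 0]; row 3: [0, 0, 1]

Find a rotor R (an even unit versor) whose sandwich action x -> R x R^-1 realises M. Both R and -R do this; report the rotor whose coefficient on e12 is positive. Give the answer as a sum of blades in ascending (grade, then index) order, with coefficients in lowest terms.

Method: write R = a + b12*e12 + b13*e13 + b23*e23 with a^2 + b12^2 + b13^2 + b23^2 = 1 (so R^-1 = ~R). Expanding the columns R e_j ~R gives tr M = 4a^2 - 1 and, from the antisymmetric part, M21 - M12 = -4a*b12, M13 - M31 = 4a*b13, M32 - M23 = -4a*b23.
Here tr M = 1679/625, so a^2 = (1 + tr M)/4 = 576/625 and a = ±24/25. Taking a = 24/25: M21 - M12 = -672/625, M13 - M31 = 0, M32 - M23 = 0, giving b12 = 7/25, b13 = 0, b23 = 0, i.e. R = 24/25 + 7/25*e12.
Its e12 coefficient is already positive.
Answer: 24/25 + 7/25*e12. Key observation: the double cover Spin(3) -> SO(3) sends R and -R to the same matrix (trace 1679/625 here), so the stated sign of the e12 coefficient is what selects one sheet.


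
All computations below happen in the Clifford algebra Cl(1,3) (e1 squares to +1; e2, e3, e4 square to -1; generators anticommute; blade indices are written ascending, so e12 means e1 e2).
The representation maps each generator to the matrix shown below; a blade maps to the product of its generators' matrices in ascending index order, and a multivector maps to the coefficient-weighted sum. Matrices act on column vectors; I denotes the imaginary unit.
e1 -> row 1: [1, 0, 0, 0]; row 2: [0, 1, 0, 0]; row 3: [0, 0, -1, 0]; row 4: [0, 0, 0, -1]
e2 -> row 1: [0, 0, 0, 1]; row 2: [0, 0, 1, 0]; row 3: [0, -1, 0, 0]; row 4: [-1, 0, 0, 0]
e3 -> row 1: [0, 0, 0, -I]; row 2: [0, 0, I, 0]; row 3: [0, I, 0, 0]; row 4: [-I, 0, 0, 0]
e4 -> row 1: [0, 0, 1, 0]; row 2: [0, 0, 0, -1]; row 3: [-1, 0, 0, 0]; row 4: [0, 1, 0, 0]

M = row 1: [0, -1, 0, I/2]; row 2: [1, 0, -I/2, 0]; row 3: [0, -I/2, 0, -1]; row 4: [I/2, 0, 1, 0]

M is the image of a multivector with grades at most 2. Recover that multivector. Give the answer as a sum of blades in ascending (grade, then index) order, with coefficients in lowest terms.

Method: the blade images are trace-orthogonal — tr(rho(e_A) rho(e_B)^-1) = 4 if A = B and 0 otherwise — and rho(e_A)^-1 = (e_A)^2 * rho(e_A) with (e_A)^2 = +1 or -1, so the coefficient of e_A in the preimage is (e_A)^2 * tr(M rho(e_A))/4.
Nonzero projections over blades of grade <= 2: e3: (e3)^2 = -1, tr(M rho(e3)) = 2, coefficient -1/2; e24: (e24)^2 = -1, tr(M rho(e24)) = 4, coefficient -1. Every other blade of grade <= 2 projects to 0.
Answer: -1/2*e3 - e24


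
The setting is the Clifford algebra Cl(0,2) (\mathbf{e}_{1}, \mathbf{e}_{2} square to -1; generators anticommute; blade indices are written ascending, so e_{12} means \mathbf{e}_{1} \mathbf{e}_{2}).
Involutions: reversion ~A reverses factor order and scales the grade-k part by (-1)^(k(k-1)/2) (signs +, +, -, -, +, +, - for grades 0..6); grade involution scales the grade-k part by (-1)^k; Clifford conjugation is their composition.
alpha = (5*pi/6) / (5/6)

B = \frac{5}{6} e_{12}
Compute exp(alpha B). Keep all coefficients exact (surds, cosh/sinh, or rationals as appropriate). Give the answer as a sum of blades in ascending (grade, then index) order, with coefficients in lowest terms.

B^2 = (\frac{5}{6})^2*(e_{12})^2 = \frac{25}{36}*(-1) = -\frac{25}{36} (a basis 2-blade squares to minus the product of its generators' squares).
B^2 = -\frac{25}{36} — B^2 < 0, so the exponential closes trigonometrically: l = \frac{5}{6}, alpha*l = \frac{5 \pi}{6}, so exp(alpha B) = cos(\frac{5 \pi}{6}) + (sin(\frac{5 \pi}{6})/(\frac{5}{6}))*B = - \frac{\sqrt{3}}{2} + (\frac{3}{5})*B.
Answer: - \frac{\sqrt{3}}{2} + \frac{1}{2} e_{12}


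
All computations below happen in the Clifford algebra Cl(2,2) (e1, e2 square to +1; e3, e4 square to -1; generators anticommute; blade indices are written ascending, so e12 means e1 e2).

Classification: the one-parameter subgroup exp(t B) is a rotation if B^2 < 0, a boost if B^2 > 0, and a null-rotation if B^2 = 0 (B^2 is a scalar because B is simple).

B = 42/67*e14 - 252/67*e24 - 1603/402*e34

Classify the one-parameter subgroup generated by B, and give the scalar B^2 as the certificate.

B^2 term by term: the squares give (42/67)^2*(e14)^2 + (-252/67)^2*(e24)^2 + (-1603/402)^2*(e34)^2 = 1764/4489*(+1) + 63504/4489*(+1) + 2569609/161604*(-1) = -49/36 (each basis 2-blade squares to minus the product of its generators' squares); cross terms between blades sharing an index anticommute and cancel. So B^2 = -49/36.
Answer: rotation, certificate B^2 = -49/36. One invariant decides it: the square -49/36 survives every conjugation, and its sign is exactly the classification.


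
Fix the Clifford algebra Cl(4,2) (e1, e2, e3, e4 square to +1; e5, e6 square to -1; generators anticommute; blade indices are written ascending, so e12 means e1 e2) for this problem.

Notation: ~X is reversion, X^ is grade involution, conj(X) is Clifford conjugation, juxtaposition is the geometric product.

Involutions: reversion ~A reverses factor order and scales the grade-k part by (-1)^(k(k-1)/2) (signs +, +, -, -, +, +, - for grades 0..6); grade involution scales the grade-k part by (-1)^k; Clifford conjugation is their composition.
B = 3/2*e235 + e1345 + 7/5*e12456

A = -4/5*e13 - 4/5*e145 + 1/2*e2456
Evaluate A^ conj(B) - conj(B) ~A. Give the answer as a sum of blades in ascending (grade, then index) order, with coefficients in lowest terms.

first term: -7/10*e1 + 4/5*e3 - 28/25*e26 + 4/5*e45 + 6/5*e125 + 3/4*e346 - 6/5*e1234 - 1/2*e1236 + 28/25*e23456
second term: -7/10*e1 - 4/5*e3 - 28/25*e26 - 4/5*e45 + 6/5*e125 + 3/4*e346 - 6/5*e1234 - 1/2*e1236 + 28/25*e23456
Answer: 8/5*e3 + 8/5*e45


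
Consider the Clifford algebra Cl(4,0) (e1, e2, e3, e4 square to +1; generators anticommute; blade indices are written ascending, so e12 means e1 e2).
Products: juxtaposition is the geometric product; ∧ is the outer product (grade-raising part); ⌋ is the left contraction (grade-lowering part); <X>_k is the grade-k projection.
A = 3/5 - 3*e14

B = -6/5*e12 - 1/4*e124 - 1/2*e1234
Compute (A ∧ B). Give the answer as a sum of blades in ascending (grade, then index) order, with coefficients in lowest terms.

step 1: -18/25*e12 - 3/20*e124 - 3/10*e1234
Answer: -18/25*e12 - 3/20*e124 - 3/10*e1234


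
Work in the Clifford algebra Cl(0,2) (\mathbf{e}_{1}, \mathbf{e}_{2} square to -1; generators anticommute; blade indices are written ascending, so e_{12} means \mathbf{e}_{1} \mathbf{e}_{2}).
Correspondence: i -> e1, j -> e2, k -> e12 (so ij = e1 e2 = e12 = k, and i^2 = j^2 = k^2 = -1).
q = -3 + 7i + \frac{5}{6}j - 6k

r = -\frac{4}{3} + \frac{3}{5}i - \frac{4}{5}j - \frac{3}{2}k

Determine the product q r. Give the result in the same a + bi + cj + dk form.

In blades: q = -3 + 7 e_{1} + \frac{5}{6} e_{2} - 6 e_{12}, r = -\frac{4}{3} + \frac{3}{5} e_{1} - \frac{4}{5} e_{2} - \frac{3}{2} e_{12}.
Distribute q over r term by term (generator squares from the signature, products reordered to ascending indices): (-3)*r = 4 - \frac{9}{5} e_{1} + \frac{12}{5} e_{2} + \frac{9}{2} e_{12}; (7 e_{1})*r = -\frac{21}{5} - \frac{28}{3} e_{1} + \frac{21}{2} e_{2} - \frac{28}{5} e_{12}; (\frac{5}{6} e_{2})*r = \frac{2}{3} - \frac{5}{4} e_{1} - \frac{10}{9} e_{2} - \frac{1}{2} e_{12}; (-6 e_{12})*r = -9 - \frac{24}{5} e_{1} - \frac{18}{5} e_{2} + 8 e_{12}.
Sum: -\frac{128}{15} - \frac{1031}{60} e_{1} + \frac{737}{90} e_{2} + \frac{32}{5} e_{12}; translating back through the correspondence:
Answer: -\frac{128}{15} - \frac{1031}{60}i + \frac{737}{90}j + \frac{32}{5}k


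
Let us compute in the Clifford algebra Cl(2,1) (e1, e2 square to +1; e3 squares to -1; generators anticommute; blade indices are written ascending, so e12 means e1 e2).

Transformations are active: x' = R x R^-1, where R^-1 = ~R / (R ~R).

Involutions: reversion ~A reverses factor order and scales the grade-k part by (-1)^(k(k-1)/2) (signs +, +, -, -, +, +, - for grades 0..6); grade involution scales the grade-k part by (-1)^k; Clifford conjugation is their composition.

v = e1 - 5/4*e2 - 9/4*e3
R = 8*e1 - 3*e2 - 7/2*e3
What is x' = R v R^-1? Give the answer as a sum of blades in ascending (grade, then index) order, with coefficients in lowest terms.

~R = 8*e1 - 3*e2 - 7/2*e3, and R ~R = 243/4, so R^-1 = ~R / (243/4).
R v = 31/8 - 7*e12 - 29/2*e13 + 19/8*e23
Answer: 5/243*e1 + 281/324*e2 + 1753/972*e3


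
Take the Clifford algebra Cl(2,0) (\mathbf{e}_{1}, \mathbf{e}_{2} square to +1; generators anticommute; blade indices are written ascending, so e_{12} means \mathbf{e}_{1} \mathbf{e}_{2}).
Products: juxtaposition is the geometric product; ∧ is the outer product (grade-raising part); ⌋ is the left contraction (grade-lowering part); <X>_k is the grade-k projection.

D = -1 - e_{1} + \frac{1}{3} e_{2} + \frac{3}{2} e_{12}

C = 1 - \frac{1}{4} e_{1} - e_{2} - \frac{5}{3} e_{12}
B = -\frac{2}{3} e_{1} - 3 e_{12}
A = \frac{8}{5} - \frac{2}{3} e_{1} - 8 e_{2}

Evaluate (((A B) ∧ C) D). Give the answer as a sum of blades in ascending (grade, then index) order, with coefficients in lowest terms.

step 1: \frac{4}{9} - \frac{376}{15} e_{1} + 2 e_{2} - \frac{152}{15} e_{12}
step 2: \frac{4}{9} - \frac{1133}{45} e_{1} + \frac{14}{9} e_{2} + \frac{3967}{270} e_{12}
step 3: \frac{347}{108} + \frac{22111}{810} e_{1} - \frac{661}{27} e_{2} - \frac{5633}{270} e_{12}
Answer: \frac{347}{108} + \frac{22111}{810} e_{1} - \frac{661}{27} e_{2} - \frac{5633}{270} e_{12}


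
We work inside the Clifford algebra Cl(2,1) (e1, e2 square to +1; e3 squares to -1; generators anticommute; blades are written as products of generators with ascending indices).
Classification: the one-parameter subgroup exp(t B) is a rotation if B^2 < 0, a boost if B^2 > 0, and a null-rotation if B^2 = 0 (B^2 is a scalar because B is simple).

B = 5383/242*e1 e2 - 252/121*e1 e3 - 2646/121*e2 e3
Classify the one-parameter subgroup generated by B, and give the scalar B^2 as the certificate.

B^2 term by term: the squares give (5383/242)^2*(e1 e2)^2 + (-252/121)^2*(e1 e3)^2 + (-2646/121)^2*(e2 e3)^2 = 28976689/58564*(-1) + 63504/14641*(+1) + 7001316/14641*(+1) = -49/4 (each basis 2-blade squares to minus the product of its generators' squares); cross terms between blades sharing an index anticommute and cancel. So B^2 = -49/4.
Answer: rotation, certificate B^2 = -49/4. B^2 = -49/4 is basis-independent, so its sign is the whole story.


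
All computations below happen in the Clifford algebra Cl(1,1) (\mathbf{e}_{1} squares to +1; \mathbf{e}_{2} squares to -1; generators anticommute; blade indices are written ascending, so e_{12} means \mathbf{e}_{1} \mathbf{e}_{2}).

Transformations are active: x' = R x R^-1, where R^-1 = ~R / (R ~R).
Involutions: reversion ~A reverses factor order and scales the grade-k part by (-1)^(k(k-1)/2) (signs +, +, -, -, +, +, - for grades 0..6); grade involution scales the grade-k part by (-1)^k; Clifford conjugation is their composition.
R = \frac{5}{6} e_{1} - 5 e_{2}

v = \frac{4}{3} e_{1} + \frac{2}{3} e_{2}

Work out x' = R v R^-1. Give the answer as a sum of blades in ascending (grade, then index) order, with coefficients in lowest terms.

~R = \frac{5}{6} e_{1} - 5 e_{2}, and R ~R = -\frac{875}{36}, so R^-1 = ~R / (-\frac{875}{36}).
R v = \frac{40}{9} + \frac{65}{9} e_{12}
Answer: -\frac{172}{105} e_{1} + \frac{122}{105} e_{2}


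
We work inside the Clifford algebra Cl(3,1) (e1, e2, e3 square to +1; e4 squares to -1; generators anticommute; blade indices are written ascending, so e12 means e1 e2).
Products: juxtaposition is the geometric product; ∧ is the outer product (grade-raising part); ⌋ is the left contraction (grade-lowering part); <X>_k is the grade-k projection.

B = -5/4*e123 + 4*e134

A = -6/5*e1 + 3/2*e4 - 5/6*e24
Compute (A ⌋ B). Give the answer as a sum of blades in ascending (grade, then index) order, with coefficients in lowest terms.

step 1: -6*e13 + 3/2*e23 - 24/5*e34
Answer: -6*e13 + 3/2*e23 - 24/5*e34


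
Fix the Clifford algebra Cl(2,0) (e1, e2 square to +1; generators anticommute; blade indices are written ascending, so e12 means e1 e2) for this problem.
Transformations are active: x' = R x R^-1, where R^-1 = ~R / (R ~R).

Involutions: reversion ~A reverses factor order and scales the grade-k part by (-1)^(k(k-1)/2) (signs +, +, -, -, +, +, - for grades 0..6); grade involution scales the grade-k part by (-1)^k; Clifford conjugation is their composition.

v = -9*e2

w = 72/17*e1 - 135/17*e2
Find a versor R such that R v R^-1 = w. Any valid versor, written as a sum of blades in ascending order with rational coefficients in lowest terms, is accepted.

Equal squares first: v^2 = w^2 = 81. Then v + w = 72/17*e1 - 288/17*e2 is a versor taking v to w, provided it is invertible.
Answer: 72/17*e1 - 288/17*e2


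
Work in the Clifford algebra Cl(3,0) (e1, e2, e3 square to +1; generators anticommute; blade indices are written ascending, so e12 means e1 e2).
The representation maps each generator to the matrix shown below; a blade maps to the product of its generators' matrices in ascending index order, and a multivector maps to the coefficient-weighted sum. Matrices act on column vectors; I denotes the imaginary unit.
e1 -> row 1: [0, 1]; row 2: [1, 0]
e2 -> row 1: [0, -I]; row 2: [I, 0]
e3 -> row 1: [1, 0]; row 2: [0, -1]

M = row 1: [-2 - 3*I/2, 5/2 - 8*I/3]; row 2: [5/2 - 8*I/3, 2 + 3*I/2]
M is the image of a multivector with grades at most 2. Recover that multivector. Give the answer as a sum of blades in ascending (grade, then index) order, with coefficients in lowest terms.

Method: 1, rho(e1), rho(e2), rho(e3) form a trace-orthogonal basis of the 2x2 complex matrices (tr(X Y) = 2 if X = Y, else 0), so M = m0*1 + m1*rho(e1) + m2*rho(e2) + m3*rho(e3) with m0 = tr(M)/2 = 0, m1 = tr(M rho(e1))/2 = 5/2 - 8*I/3, m2 = tr(M rho(e2))/2 = 0, m3 = tr(M rho(e3))/2 = -2 - 3*I/2.
Multiplying table entries, the bivector images are rho(e12) = I*rho(e3), rho(e13) = -I*rho(e2), rho(e23) = I*rho(e1); with real blade coefficients the real parts of m0..m3 are the coefficients of 1, e1, e2, e3 and the imaginary parts give the bivectors (e23: Im m1, e13: -Im m2, e12: Im m3).
Answer: 5/2*e1 - 2*e3 - 3/2*e12 - 8/3*e23


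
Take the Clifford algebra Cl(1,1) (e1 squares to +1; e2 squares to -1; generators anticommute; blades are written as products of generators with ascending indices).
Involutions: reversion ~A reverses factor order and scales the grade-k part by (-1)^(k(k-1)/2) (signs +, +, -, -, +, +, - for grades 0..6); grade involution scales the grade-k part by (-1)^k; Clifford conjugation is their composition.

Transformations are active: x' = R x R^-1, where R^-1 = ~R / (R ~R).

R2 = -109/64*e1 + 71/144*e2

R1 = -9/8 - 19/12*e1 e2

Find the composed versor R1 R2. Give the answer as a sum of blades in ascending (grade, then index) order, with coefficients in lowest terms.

Distribute over the terms of R1 (each basis-blade product reordered to ascending indices, repeated generators contracted through their squares):
(-9/8) R2 = 981/512*e1 - 71/128*e2
(-19/12*e1 e2) R2 = 1349/1728*e1 - 2071/768*e2
Summing the partial products and collecting blades:
Answer: 37279/13824*e1 - 2497/768*e2


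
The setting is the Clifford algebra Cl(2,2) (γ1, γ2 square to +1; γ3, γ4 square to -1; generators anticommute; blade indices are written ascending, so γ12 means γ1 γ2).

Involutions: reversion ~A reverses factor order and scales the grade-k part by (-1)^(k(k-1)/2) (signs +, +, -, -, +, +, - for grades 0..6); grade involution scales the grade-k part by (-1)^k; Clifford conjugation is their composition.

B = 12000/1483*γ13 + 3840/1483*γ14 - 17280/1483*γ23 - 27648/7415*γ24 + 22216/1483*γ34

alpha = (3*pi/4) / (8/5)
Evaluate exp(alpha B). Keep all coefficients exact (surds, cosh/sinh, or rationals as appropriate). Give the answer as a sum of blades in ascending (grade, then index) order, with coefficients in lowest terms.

B^2 term by term: the squares give (12000/1483)^2*(γ13)^2 + (3840/1483)^2*(γ14)^2 + (-17280/1483)^2*(γ23)^2 + (-27648/7415)^2*(γ24)^2 + (22216/1483)^2*(γ34)^2 = 144000000/2199289*(+1) + 14745600/2199289*(+1) + 298598400/2199289*(+1) + 764411904/54982225*(+1) + 493550656/2199289*(-1) = -64/25 (each basis 2-blade squares to minus the product of its generators' squares); cross terms between blades sharing an index anticommute and cancel; the commuting (index-disjoint) pairs give grade-4 terms 2*c*c'*(blade product), which cancel blade by blade — γ1234: 132710400/2199289 - 132710400/2199289 = 0 — confirming B is simple. So B^2 = -64/25.
B^2 = -64/25 — a negative square means the series sums to a rotation: l = 8/5, alpha*l = 3*pi/4, so exp(alpha B) = cos(3*pi/4) + (sin(3*pi/4)/(8/5))*B = -sqrt(2)/2 + (5*sqrt(2)/16)*B.
Answer: -sqrt(2)/2 + 3750*sqrt(2)/1483*γ13 + 1200*sqrt(2)/1483*γ14 - 5400*sqrt(2)/1483*γ23 - 1728*sqrt(2)/1483*γ24 + 13885*sqrt(2)/2966*γ34


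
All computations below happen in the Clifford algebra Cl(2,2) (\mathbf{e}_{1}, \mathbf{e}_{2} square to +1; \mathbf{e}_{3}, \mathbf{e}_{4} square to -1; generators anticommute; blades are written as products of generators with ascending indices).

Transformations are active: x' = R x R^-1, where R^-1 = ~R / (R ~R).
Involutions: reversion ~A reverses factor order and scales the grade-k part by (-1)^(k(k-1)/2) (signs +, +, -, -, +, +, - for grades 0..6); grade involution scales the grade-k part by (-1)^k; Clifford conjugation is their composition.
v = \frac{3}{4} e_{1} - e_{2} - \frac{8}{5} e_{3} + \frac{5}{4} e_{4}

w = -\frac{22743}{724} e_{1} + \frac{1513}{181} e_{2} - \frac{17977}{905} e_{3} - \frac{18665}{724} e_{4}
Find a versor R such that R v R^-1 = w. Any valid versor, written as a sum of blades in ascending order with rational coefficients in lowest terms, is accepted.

Key observation: q(v) = q(w) = -\frac{64}{25} (sandwiches preserve the norm), so R = v + w = -\frac{5550}{181} e_{1} + \frac{1332}{181} e_{2} - \frac{3885}{181} e_{3} - \frac{4440}{181} e_{4} works whenever it is invertible — the component of v along it is kept and (v - w)/2 reverses, sending v to w.
Answer: -\frac{5550}{181} e_{1} + \frac{1332}{181} e_{2} - \frac{3885}{181} e_{3} - \frac{4440}{181} e_{4}


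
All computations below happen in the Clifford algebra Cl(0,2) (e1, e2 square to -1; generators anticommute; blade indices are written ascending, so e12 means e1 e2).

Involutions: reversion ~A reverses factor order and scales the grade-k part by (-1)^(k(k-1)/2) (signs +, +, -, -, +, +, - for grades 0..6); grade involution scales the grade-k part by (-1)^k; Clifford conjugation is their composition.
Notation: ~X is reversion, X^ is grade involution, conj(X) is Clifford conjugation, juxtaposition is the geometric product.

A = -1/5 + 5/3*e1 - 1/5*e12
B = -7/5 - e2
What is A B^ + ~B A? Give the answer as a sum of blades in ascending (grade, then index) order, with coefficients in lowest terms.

first term: 7/25 - 32/15*e1 - 1/5*e2 + 146/75*e12
second term: 7/25 - 32/15*e1 + 1/5*e2 + 146/75*e12
Answer: 14/25 - 64/15*e1 + 292/75*e12


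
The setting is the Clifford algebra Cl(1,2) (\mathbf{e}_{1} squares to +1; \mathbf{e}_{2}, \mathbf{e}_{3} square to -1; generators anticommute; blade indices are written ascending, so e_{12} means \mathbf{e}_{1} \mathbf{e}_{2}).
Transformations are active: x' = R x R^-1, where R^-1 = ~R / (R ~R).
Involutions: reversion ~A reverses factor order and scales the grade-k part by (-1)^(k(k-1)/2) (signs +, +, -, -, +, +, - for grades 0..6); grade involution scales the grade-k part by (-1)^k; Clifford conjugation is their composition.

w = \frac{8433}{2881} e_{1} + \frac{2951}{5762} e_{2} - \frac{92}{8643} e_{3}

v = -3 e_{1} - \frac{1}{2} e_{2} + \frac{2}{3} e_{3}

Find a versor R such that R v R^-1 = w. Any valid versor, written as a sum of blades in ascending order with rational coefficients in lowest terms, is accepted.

Here q(v) = q(w) = \frac{299}{36}; the classical choice R = v + w = -\frac{210}{2881} e_{1} + \frac{35}{2881} e_{2} + \frac{1890}{2881} e_{3} then realises v -> w under the sandwich.
Answer: -\frac{210}{2881} e_{1} + \frac{35}{2881} e_{2} + \frac{1890}{2881} e_{3}


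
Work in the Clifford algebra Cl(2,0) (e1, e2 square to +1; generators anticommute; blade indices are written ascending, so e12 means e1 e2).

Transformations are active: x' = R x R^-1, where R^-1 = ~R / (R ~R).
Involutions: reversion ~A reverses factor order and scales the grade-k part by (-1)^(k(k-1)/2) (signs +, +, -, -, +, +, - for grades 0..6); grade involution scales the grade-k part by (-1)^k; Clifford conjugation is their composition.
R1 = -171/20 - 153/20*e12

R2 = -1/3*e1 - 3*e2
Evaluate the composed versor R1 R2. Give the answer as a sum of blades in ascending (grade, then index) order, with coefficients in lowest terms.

Distribute over the terms of R1 (each basis-blade product reordered to ascending indices, repeated generators contracted through their squares):
(-171/20) R2 = 57/20*e1 + 513/20*e2
(-153/20*e12) R2 = 459/20*e1 - 51/20*e2
Summing the partial products and collecting blades:
Answer: 129/5*e1 + 231/10*e2


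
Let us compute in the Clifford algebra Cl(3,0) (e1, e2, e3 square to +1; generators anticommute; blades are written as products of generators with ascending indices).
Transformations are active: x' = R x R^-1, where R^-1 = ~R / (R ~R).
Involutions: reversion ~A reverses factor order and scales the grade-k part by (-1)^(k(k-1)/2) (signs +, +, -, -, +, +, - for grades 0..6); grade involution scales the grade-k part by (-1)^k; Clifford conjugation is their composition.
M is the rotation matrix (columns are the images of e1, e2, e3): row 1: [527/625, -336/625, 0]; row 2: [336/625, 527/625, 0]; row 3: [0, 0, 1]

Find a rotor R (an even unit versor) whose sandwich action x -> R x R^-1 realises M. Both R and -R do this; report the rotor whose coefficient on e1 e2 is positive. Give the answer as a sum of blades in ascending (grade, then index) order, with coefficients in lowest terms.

Method: write R = a + b12*e1 e2 + b13*e1 e3 + b23*e2 e3 with a^2 + b12^2 + b13^2 + b23^2 = 1 (so R^-1 = ~R). Expanding the columns R e_j ~R gives tr M = 4a^2 - 1 and, from the antisymmetric part, M21 - M12 = -4a*b12, M13 - M31 = 4a*b13, M32 - M23 = -4a*b23.
Here tr M = 1679/625, so a^2 = (1 + tr M)/4 = 576/625 and a = ±24/25. Taking a = 24/25: M21 - M12 = 672/625, M13 - M31 = 0, M32 - M23 = 0, giving b12 = -7/25, b13 = 0, b23 = 0, i.e. R = 24/25 - 7/25*e1 e2.
Its e1 e2 coefficient is negative, so report the other preimage -R.
Answer: -24/25 + 7/25*e1 e2. Uniqueness: Spin(3) -> SO(3) maps R and -R to the same rotation of trace 1679/625; fixing the sign of the e1 e2 coefficient removes the ambiguity.


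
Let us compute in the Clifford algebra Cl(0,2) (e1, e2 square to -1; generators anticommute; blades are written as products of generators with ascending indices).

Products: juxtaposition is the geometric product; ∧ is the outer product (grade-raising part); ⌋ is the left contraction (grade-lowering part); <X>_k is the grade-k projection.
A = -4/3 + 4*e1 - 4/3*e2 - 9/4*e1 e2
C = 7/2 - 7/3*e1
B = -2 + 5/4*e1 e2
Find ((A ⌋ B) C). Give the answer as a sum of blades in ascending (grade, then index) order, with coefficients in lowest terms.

step 1: 263/48 - 5/3*e1 - 5*e2 - 5/3*e1 e2
step 2: 4403/288 - 2681/144*e1 - 245/18*e2 - 35/2*e1 e2
Answer: 4403/288 - 2681/144*e1 - 245/18*e2 - 35/2*e1 e2
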